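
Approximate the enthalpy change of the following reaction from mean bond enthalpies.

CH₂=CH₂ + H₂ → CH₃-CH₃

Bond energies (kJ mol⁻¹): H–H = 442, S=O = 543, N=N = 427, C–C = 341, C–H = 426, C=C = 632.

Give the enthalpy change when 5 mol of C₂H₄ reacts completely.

ΔH = −595 kJ

Bonds broken (reactants):
  C–H: 4 × 426 = 1704
  C=C: 1 × 632 = 632
  H–H: 1 × 442 = 442
  Σ(broken) = 2778 kJ
Bonds formed (products):
  C–C: 1 × 341 = 341
  C–H: 6 × 426 = 2556
  Σ(formed) = 2897 kJ
ΔH = Σ(broken) − Σ(formed) = 2778 − 2897 = −119 kJ
For 5× the reaction as written: 5 × (−119) = −595 kJ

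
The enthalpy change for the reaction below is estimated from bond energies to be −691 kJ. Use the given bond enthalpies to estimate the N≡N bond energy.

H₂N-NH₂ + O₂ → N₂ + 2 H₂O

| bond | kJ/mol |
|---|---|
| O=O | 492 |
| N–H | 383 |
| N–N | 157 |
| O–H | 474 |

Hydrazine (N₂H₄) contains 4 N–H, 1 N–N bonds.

D(N≡N) ≈ 976 kJ/mol

Let D be the N≡N bond energy.
Σ(broken) = 4×383 + 1×157 + 1×492 = 2181
Σ(formed) = 1×D + 4×474 = 1896 + D
ΔH = Σ(broken) − Σ(formed) = (2181) − (1896 + D) = +285 − D
Setting this equal to −691 kJ gives D = 976 kJ/mol.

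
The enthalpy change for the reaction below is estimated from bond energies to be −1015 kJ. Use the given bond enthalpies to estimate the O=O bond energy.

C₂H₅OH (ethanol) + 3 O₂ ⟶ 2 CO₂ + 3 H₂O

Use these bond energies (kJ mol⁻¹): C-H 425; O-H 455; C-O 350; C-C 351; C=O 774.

Let D be the O=O bond energy.
Σ(broken) = 1×351 + 5×425 + 1×350 + 1×455 + 3×D = 3281 + 3D
Σ(formed) = 4×774 + 6×455 = 5826
ΔH = Σ(broken) − Σ(formed) = (3281 + 3D) − (5826) = −2545 + 3D
Setting this equal to −1015 kJ gives 3D = 1530, so D = 510 kJ/mol.

D(O=O) ≈ 510 kJ/mol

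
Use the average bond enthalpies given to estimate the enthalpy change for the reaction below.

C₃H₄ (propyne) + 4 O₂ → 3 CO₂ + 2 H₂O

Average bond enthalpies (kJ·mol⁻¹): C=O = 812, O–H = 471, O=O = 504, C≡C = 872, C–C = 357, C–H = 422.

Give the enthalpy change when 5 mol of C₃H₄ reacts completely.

ΔH = −9115 kJ

Bonds broken (reactants):
  C≡C: 1 × 872 = 872
  C–C: 1 × 357 = 357
  C–H: 4 × 422 = 1688
  O=O: 4 × 504 = 2016
  Σ(broken) = 4933 kJ
Bonds formed (products):
  C=O: 6 × 812 = 4872
  O–H: 4 × 471 = 1884
  Σ(formed) = 6756 kJ
ΔH = Σ(broken) − Σ(formed) = 4933 − 6756 = −1823 kJ
For 5× the reaction as written: 5 × (−1823) = −9115 kJ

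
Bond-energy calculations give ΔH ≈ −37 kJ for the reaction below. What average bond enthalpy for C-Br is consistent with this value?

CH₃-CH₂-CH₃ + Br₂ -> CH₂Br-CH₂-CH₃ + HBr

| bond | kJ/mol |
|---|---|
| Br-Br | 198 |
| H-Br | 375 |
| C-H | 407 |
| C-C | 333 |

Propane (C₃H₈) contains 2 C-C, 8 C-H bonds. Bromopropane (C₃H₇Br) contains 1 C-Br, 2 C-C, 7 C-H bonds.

Let D be the C-Br bond energy.
Σ(broken) = 1×198 + 2×333 + 8×407 = 4120
Σ(formed) = 1×D + 2×333 + 7×407 + 1×375 = 3890 + D
ΔH = Σ(broken) − Σ(formed) = (4120) − (3890 + D) = +230 − D
Setting this equal to −37 kJ gives D = 267 kJ/mol.

D(C-Br) ≈ 267 kJ/mol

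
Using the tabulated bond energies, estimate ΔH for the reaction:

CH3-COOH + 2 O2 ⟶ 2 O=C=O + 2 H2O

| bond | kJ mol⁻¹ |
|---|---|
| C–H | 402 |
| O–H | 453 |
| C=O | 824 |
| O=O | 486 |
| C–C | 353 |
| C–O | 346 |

Bonds broken (reactants):
  C–C: 1 × 353 = 353
  C–H: 3 × 402 = 1206
  C–O: 1 × 346 = 346
  C=O: 1 × 824 = 824
  O–H: 1 × 453 = 453
  O=O: 2 × 486 = 972
  Σ(broken) = 4154 kJ
Bonds formed (products):
  C=O: 4 × 824 = 3296
  O–H: 4 × 453 = 1812
  Σ(formed) = 5108 kJ
ΔH = Σ(broken) − Σ(formed) = 4154 − 5108 = −954 kJ

ΔH ≈ −954 kJ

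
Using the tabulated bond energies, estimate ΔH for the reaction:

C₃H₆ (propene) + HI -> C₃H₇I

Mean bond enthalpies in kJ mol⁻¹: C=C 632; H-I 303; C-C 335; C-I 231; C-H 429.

Bonds broken (reactants):
  C-C: 1 × 335 = 335
  C-H: 6 × 429 = 2574
  C=C: 1 × 632 = 632
  H-I: 1 × 303 = 303
  Σ(broken) = 3844 kJ
Bonds formed (products):
  C-C: 2 × 335 = 670
  C-H: 7 × 429 = 3003
  C-I: 1 × 231 = 231
  Σ(formed) = 3904 kJ
ΔH = Σ(broken) − Σ(formed) = 3844 − 3904 = −60 kJ

ΔH ≈ −60 kJ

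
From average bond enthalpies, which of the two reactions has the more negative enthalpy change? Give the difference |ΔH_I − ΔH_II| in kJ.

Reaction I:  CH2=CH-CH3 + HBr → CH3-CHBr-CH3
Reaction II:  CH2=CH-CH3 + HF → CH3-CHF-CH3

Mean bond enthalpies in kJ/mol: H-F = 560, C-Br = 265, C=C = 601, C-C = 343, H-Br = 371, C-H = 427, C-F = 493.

Reaction II, by 39 kJ

Reaction I:
  Bonds broken (reactants):
    C-C: 1 × 343 = 343
    C-H: 6 × 427 = 2562
    C=C: 1 × 601 = 601
    H-Br: 1 × 371 = 371
    Σ(broken) = 3877 kJ
  Bonds formed (products):
    C-Br: 1 × 265 = 265
    C-C: 2 × 343 = 686
    C-H: 7 × 427 = 2989
    Σ(formed) = 3940 kJ
  ΔH_I = 3877 − 3940 = −63 kJ
Reaction II:
  Bonds broken (reactants):
    C-C: 1 × 343 = 343
    C-H: 6 × 427 = 2562
    C=C: 1 × 601 = 601
    H-F: 1 × 560 = 560
    Σ(broken) = 4066 kJ
  Bonds formed (products):
    C-C: 2 × 343 = 686
    C-F: 1 × 493 = 493
    C-H: 7 × 427 = 2989
    Σ(formed) = 4168 kJ
  ΔH_II = 4066 − 4168 = −102 kJ
ΔH_I − ΔH_II = +39 kJ, so reaction II has the more negative ΔH; |ΔH_I − ΔH_II| = 39 kJ.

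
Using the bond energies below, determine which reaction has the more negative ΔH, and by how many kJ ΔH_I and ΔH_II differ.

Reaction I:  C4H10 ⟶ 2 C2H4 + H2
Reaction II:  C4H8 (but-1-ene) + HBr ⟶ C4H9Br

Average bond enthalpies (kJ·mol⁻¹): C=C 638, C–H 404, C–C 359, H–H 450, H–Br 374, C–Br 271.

Reaction II, by 181 kJ

Reaction I:
  Bonds broken (reactants):
    C–C: 3 × 359 = 1077
    C–H: 10 × 404 = 4040
    Σ(broken) = 5117 kJ
  Bonds formed (products):
    C–H: 8 × 404 = 3232
    C=C: 2 × 638 = 1276
    H–H: 1 × 450 = 450
    Σ(formed) = 4958 kJ
  ΔH_I = 5117 − 4958 = +159 kJ
Reaction II:
  Bonds broken (reactants):
    C–C: 2 × 359 = 718
    C–H: 8 × 404 = 3232
    C=C: 1 × 638 = 638
    H–Br: 1 × 374 = 374
    Σ(broken) = 4962 kJ
  Bonds formed (products):
    C–Br: 1 × 271 = 271
    C–C: 3 × 359 = 1077
    C–H: 9 × 404 = 3636
    Σ(formed) = 4984 kJ
  ΔH_II = 4962 − 4984 = −22 kJ
ΔH_I − ΔH_II = +181 kJ, so reaction II has the more negative ΔH; |ΔH_I − ΔH_II| = 181 kJ.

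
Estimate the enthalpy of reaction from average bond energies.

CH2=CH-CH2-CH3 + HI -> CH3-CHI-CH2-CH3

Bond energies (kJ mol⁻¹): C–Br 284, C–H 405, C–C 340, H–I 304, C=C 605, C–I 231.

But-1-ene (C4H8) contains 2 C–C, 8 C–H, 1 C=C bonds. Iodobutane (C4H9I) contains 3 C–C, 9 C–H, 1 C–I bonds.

Bonds broken (reactants):
  C–C: 2 × 340 = 680
  C–H: 8 × 405 = 3240
  C=C: 1 × 605 = 605
  H–I: 1 × 304 = 304
  Σ(broken) = 4829 kJ
Bonds formed (products):
  C–C: 3 × 340 = 1020
  C–H: 9 × 405 = 3645
  C–I: 1 × 231 = 231
  Σ(formed) = 4896 kJ
ΔH = Σ(broken) − Σ(formed) = 4829 − 4896 = −67 kJ

ΔH ≈ −67 kJ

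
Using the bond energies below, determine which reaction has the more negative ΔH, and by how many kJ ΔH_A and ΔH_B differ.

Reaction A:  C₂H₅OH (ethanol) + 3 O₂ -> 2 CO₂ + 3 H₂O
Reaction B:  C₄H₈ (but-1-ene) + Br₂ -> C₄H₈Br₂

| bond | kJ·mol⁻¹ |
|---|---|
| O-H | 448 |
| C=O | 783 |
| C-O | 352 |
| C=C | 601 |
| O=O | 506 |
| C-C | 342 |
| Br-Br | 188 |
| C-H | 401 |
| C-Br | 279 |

Reaction A:
  Bonds broken (reactants):
    C-C: 1 × 342 = 342
    C-H: 5 × 401 = 2005
    C-O: 1 × 352 = 352
    O-H: 1 × 448 = 448
    O=O: 3 × 506 = 1518
    Σ(broken) = 4665 kJ
  Bonds formed (products):
    C=O: 4 × 783 = 3132
    O-H: 6 × 448 = 2688
    Σ(formed) = 5820 kJ
  ΔH_A = 4665 − 5820 = −1155 kJ
Reaction B:
  Bonds broken (reactants):
    Br-Br: 1 × 188 = 188
    C-C: 2 × 342 = 684
    C-H: 8 × 401 = 3208
    C=C: 1 × 601 = 601
    Σ(broken) = 4681 kJ
  Bonds formed (products):
    C-Br: 2 × 279 = 558
    C-C: 3 × 342 = 1026
    C-H: 8 × 401 = 3208
    Σ(formed) = 4792 kJ
  ΔH_B = 4681 − 4792 = −111 kJ
ΔH_A − ΔH_B = −1044 kJ, so reaction A has the more negative ΔH; |ΔH_A − ΔH_B| = 1044 kJ.

Reaction A, by 1044 kJ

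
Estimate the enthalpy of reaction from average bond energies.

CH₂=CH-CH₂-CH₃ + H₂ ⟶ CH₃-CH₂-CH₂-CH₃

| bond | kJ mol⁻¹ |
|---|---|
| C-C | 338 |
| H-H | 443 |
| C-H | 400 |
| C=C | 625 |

ΔH ≈ −70 kJ

Bonds broken (reactants):
  C-C: 2 × 338 = 676
  C-H: 8 × 400 = 3200
  C=C: 1 × 625 = 625
  H-H: 1 × 443 = 443
  Σ(broken) = 4944 kJ
Bonds formed (products):
  C-C: 3 × 338 = 1014
  C-H: 10 × 400 = 4000
  Σ(formed) = 5014 kJ
ΔH = Σ(broken) − Σ(formed) = 4944 − 5014 = −70 kJ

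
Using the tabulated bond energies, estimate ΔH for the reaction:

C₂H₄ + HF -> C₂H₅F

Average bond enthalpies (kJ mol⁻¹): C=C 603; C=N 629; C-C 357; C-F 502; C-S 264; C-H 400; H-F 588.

ΔH ≈ −68 kJ

Bonds broken (reactants):
  C-H: 4 × 400 = 1600
  C=C: 1 × 603 = 603
  H-F: 1 × 588 = 588
  Σ(broken) = 2791 kJ
Bonds formed (products):
  C-C: 1 × 357 = 357
  C-F: 1 × 502 = 502
  C-H: 5 × 400 = 2000
  Σ(formed) = 2859 kJ
ΔH = Σ(broken) − Σ(formed) = 2791 − 2859 = −68 kJ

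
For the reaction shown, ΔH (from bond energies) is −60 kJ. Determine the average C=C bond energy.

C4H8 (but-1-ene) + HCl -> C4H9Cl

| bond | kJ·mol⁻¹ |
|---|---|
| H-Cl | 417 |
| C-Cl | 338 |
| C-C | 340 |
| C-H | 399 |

D(C=C) ≈ 600 kJ/mol

Let D be the C=C bond energy.
Σ(broken) = 2×340 + 8×399 + 1×D + 1×417 = 4289 + D
Σ(formed) = 3×340 + 1×338 + 9×399 = 4949
ΔH = Σ(broken) − Σ(formed) = (4289 + D) − (4949) = −660 + D
Setting this equal to −60 kJ gives D = 600 kJ/mol.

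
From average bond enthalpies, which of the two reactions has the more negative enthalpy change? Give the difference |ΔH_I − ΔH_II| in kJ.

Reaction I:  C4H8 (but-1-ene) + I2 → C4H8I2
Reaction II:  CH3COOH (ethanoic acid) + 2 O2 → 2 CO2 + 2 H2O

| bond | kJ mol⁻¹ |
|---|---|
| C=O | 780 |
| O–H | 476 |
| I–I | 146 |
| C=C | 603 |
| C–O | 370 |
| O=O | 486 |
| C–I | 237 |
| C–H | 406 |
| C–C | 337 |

Reaction I:
  Bonds broken (reactants):
    C–C: 2 × 337 = 674
    C–H: 8 × 406 = 3248
    C=C: 1 × 603 = 603
    I–I: 1 × 146 = 146
    Σ(broken) = 4671 kJ
  Bonds formed (products):
    C–C: 3 × 337 = 1011
    C–H: 8 × 406 = 3248
    C–I: 2 × 237 = 474
    Σ(formed) = 4733 kJ
  ΔH_I = 4671 − 4733 = −62 kJ
Reaction II:
  Bonds broken (reactants):
    C–C: 1 × 337 = 337
    C–H: 3 × 406 = 1218
    C–O: 1 × 370 = 370
    C=O: 1 × 780 = 780
    O–H: 1 × 476 = 476
    O=O: 2 × 486 = 972
    Σ(broken) = 4153 kJ
  Bonds formed (products):
    C=O: 4 × 780 = 3120
    O–H: 4 × 476 = 1904
    Σ(formed) = 5024 kJ
  ΔH_II = 4153 − 5024 = −871 kJ
ΔH_I − ΔH_II = +809 kJ, so reaction II has the more negative ΔH; |ΔH_I − ΔH_II| = 809 kJ.

Reaction II, by 809 kJ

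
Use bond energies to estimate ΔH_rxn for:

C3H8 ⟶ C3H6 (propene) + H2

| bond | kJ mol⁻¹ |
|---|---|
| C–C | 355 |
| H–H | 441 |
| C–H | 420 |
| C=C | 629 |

ΔH ≈ +125 kJ

Bonds broken (reactants):
  C–C: 2 × 355 = 710
  C–H: 8 × 420 = 3360
  Σ(broken) = 4070 kJ
Bonds formed (products):
  C–C: 1 × 355 = 355
  C–H: 6 × 420 = 2520
  C=C: 1 × 629 = 629
  H–H: 1 × 441 = 441
  Σ(formed) = 3945 kJ
ΔH = Σ(broken) − Σ(formed) = 4070 − 3945 = +125 kJ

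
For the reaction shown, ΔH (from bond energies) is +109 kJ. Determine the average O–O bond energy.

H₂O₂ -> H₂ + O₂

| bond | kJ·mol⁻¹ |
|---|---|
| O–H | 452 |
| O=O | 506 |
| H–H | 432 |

Let D be the O–O bond energy.
Σ(broken) = 2×452 + 1×D = 904 + D
Σ(formed) = 1×432 + 1×506 = 938
ΔH = Σ(broken) − Σ(formed) = (904 + D) − (938) = −34 + D
Setting this equal to +109 kJ gives D = 143 kJ/mol.

D(O–O) ≈ 143 kJ/mol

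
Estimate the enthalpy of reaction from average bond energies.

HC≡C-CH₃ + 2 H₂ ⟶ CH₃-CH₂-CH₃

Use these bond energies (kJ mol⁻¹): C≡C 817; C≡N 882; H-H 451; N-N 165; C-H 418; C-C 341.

Bonds broken (reactants):
  C≡C: 1 × 817 = 817
  C-C: 1 × 341 = 341
  C-H: 4 × 418 = 1672
  H-H: 2 × 451 = 902
  Σ(broken) = 3732 kJ
Bonds formed (products):
  C-C: 2 × 341 = 682
  C-H: 8 × 418 = 3344
  Σ(formed) = 4026 kJ
ΔH = Σ(broken) − Σ(formed) = 3732 − 4026 = −294 kJ

ΔH ≈ −294 kJ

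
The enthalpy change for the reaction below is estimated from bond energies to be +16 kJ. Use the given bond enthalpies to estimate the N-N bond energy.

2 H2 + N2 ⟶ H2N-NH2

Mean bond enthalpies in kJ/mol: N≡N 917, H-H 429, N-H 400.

Let D be the N-N bond energy.
Σ(broken) = 2×429 + 1×917 = 1775
Σ(formed) = 4×400 + 1×D = 1600 + D
ΔH = Σ(broken) − Σ(formed) = (1775) − (1600 + D) = +175 − D
Setting this equal to +16 kJ gives D = 159 kJ/mol.

D(N-N) ≈ 159 kJ/mol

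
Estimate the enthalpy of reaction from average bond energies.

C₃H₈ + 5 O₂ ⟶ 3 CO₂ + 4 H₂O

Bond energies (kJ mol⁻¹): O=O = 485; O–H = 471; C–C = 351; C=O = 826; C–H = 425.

ΔH ≈ −2197 kJ

Bonds broken (reactants):
  C–C: 2 × 351 = 702
  C–H: 8 × 425 = 3400
  O=O: 5 × 485 = 2425
  Σ(broken) = 6527 kJ
Bonds formed (products):
  C=O: 6 × 826 = 4956
  O–H: 8 × 471 = 3768
  Σ(formed) = 8724 kJ
ΔH = Σ(broken) − Σ(formed) = 6527 − 8724 = −2197 kJ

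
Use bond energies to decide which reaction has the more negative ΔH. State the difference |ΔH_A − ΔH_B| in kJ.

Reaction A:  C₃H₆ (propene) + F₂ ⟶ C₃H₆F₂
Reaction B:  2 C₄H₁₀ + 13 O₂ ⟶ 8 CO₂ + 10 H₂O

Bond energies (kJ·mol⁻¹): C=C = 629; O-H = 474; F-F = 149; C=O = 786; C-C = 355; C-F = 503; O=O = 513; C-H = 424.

Reaction B, by 4194 kJ

Reaction A:
  Bonds broken (reactants):
    C-C: 1 × 355 = 355
    C-H: 6 × 424 = 2544
    C=C: 1 × 629 = 629
    F-F: 1 × 149 = 149
    Σ(broken) = 3677 kJ
  Bonds formed (products):
    C-C: 2 × 355 = 710
    C-F: 2 × 503 = 1006
    C-H: 6 × 424 = 2544
    Σ(formed) = 4260 kJ
  ΔH_A = 3677 − 4260 = −583 kJ
Reaction B:
  Bonds broken (reactants):
    C-C: 6 × 355 = 2130
    C-H: 20 × 424 = 8480
    O=O: 13 × 513 = 6669
    Σ(broken) = 17279 kJ
  Bonds formed (products):
    C=O: 16 × 786 = 12576
    O-H: 20 × 474 = 9480
    Σ(formed) = 22056 kJ
  ΔH_B = 17279 − 22056 = −4777 kJ
ΔH_A − ΔH_B = +4194 kJ, so reaction B has the more negative ΔH; |ΔH_A − ΔH_B| = 4194 kJ.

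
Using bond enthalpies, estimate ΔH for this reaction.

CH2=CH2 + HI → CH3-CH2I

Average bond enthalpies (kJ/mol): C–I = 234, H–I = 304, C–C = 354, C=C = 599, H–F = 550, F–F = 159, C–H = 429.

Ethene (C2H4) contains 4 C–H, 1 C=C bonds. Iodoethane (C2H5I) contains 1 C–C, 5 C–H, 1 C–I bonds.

ΔH ≈ −114 kJ

Bonds broken (reactants):
  C–H: 4 × 429 = 1716
  C=C: 1 × 599 = 599
  H–I: 1 × 304 = 304
  Σ(broken) = 2619 kJ
Bonds formed (products):
  C–C: 1 × 354 = 354
  C–H: 5 × 429 = 2145
  C–I: 1 × 234 = 234
  Σ(formed) = 2733 kJ
ΔH = Σ(broken) − Σ(formed) = 2619 − 2733 = −114 kJ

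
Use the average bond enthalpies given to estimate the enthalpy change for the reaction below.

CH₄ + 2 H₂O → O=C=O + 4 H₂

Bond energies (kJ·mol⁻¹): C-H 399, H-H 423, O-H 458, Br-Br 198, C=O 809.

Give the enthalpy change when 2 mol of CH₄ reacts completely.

Bonds broken (reactants):
  C-H: 4 × 399 = 1596
  O-H: 4 × 458 = 1832
  Σ(broken) = 3428 kJ
Bonds formed (products):
  C=O: 2 × 809 = 1618
  H-H: 4 × 423 = 1692
  Σ(formed) = 3310 kJ
ΔH = Σ(broken) − Σ(formed) = 3428 − 3310 = +118 kJ
For 2× the reaction as written: 2 × (+118) = +236 kJ

ΔH = +236 kJ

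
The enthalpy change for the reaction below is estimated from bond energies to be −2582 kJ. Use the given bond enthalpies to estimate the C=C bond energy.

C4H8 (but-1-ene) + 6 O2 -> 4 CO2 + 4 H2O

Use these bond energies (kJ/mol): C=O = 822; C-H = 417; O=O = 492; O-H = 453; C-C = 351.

D(C=C) ≈ 628 kJ/mol

Let D be the C=C bond energy.
Σ(broken) = 2×351 + 8×417 + 1×D + 6×492 = 6990 + D
Σ(formed) = 8×822 + 8×453 = 10200
ΔH = Σ(broken) − Σ(formed) = (6990 + D) − (10200) = −3210 + D
Setting this equal to −2582 kJ gives D = 628 kJ/mol.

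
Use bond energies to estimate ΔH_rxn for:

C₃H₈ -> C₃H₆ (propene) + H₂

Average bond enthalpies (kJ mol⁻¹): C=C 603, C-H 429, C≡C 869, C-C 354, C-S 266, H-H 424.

ΔH ≈ +185 kJ

Bonds broken (reactants):
  C-C: 2 × 354 = 708
  C-H: 8 × 429 = 3432
  Σ(broken) = 4140 kJ
Bonds formed (products):
  C-C: 1 × 354 = 354
  C-H: 6 × 429 = 2574
  C=C: 1 × 603 = 603
  H-H: 1 × 424 = 424
  Σ(formed) = 3955 kJ
ΔH = Σ(broken) − Σ(formed) = 4140 − 3955 = +185 kJ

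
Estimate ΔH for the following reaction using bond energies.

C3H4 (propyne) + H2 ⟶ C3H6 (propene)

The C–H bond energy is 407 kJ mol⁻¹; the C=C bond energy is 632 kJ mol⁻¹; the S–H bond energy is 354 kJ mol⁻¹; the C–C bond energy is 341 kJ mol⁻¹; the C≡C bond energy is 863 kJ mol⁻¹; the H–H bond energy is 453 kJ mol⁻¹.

Bonds broken (reactants):
  C≡C: 1 × 863 = 863
  C–C: 1 × 341 = 341
  C–H: 4 × 407 = 1628
  H–H: 1 × 453 = 453
  Σ(broken) = 3285 kJ
Bonds formed (products):
  C–C: 1 × 341 = 341
  C–H: 6 × 407 = 2442
  C=C: 1 × 632 = 632
  Σ(formed) = 3415 kJ
ΔH = Σ(broken) − Σ(formed) = 3285 − 3415 = −130 kJ

ΔH ≈ −130 kJ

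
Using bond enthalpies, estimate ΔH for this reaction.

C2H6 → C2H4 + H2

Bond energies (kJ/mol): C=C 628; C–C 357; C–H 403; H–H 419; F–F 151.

Bonds broken (reactants):
  C–C: 1 × 357 = 357
  C–H: 6 × 403 = 2418
  Σ(broken) = 2775 kJ
Bonds formed (products):
  C–H: 4 × 403 = 1612
  C=C: 1 × 628 = 628
  H–H: 1 × 419 = 419
  Σ(formed) = 2659 kJ
ΔH = Σ(broken) − Σ(formed) = 2775 − 2659 = +116 kJ

ΔH ≈ +116 kJ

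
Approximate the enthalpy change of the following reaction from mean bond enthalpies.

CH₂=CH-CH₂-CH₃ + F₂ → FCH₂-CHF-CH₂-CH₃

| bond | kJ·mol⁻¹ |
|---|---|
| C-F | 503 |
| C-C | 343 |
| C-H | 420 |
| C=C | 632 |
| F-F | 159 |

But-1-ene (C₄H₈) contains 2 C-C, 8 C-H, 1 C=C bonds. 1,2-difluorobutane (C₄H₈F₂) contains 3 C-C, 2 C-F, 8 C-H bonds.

Bonds broken (reactants):
  C-C: 2 × 343 = 686
  C-H: 8 × 420 = 3360
  C=C: 1 × 632 = 632
  F-F: 1 × 159 = 159
  Σ(broken) = 4837 kJ
Bonds formed (products):
  C-C: 3 × 343 = 1029
  C-F: 2 × 503 = 1006
  C-H: 8 × 420 = 3360
  Σ(formed) = 5395 kJ
ΔH = Σ(broken) − Σ(formed) = 4837 − 5395 = −558 kJ

ΔH ≈ −558 kJ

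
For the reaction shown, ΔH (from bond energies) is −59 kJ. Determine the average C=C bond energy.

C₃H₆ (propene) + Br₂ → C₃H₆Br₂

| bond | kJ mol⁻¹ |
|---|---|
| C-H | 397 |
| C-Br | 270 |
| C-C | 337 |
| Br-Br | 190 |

D(C=C) ≈ 628 kJ/mol

Let D be the C=C bond energy.
Σ(broken) = 1×190 + 1×337 + 6×397 + 1×D = 2909 + D
Σ(formed) = 2×270 + 2×337 + 6×397 = 3596
ΔH = Σ(broken) − Σ(formed) = (2909 + D) − (3596) = −687 + D
Setting this equal to −59 kJ gives D = 628 kJ/mol.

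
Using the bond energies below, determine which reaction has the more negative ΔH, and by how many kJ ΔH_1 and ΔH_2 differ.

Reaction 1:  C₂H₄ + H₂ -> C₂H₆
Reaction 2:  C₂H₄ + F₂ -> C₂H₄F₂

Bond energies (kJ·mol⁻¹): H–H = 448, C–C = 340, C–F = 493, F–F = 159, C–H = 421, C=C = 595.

Reaction 2, by 433 kJ

Reaction 1:
  Bonds broken (reactants):
    C–H: 4 × 421 = 1684
    C=C: 1 × 595 = 595
    H–H: 1 × 448 = 448
    Σ(broken) = 2727 kJ
  Bonds formed (products):
    C–C: 1 × 340 = 340
    C–H: 6 × 421 = 2526
    Σ(formed) = 2866 kJ
  ΔH_1 = 2727 − 2866 = −139 kJ
Reaction 2:
  Bonds broken (reactants):
    C–H: 4 × 421 = 1684
    C=C: 1 × 595 = 595
    F–F: 1 × 159 = 159
    Σ(broken) = 2438 kJ
  Bonds formed (products):
    C–C: 1 × 340 = 340
    C–F: 2 × 493 = 986
    C–H: 4 × 421 = 1684
    Σ(formed) = 3010 kJ
  ΔH_2 = 2438 − 3010 = −572 kJ
ΔH_1 − ΔH_2 = +433 kJ, so reaction 2 has the more negative ΔH; |ΔH_1 − ΔH_2| = 433 kJ.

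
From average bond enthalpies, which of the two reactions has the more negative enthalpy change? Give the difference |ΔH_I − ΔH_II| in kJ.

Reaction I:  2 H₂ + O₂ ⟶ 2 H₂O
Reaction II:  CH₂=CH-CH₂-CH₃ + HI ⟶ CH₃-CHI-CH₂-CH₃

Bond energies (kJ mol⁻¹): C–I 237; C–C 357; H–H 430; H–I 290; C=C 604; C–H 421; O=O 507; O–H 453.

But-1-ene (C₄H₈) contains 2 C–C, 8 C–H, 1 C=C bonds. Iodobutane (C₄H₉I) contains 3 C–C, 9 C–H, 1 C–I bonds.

Reaction I, by 324 kJ

Reaction I:
  Bonds broken (reactants):
    H–H: 2 × 430 = 860
    O=O: 1 × 507 = 507
    Σ(broken) = 1367 kJ
  Bonds formed (products):
    O–H: 4 × 453 = 1812
    Σ(formed) = 1812 kJ
  ΔH_I = 1367 − 1812 = −445 kJ
Reaction II:
  Bonds broken (reactants):
    C–C: 2 × 357 = 714
    C–H: 8 × 421 = 3368
    C=C: 1 × 604 = 604
    H–I: 1 × 290 = 290
    Σ(broken) = 4976 kJ
  Bonds formed (products):
    C–C: 3 × 357 = 1071
    C–H: 9 × 421 = 3789
    C–I: 1 × 237 = 237
    Σ(formed) = 5097 kJ
  ΔH_II = 4976 − 5097 = −121 kJ
ΔH_I − ΔH_II = −324 kJ, so reaction I has the more negative ΔH; |ΔH_I − ΔH_II| = 324 kJ.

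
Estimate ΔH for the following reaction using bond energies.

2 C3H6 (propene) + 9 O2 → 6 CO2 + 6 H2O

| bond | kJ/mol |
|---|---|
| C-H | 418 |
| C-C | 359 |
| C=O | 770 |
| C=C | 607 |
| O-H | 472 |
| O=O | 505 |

ΔH ≈ −3411 kJ

Bonds broken (reactants):
  C-C: 2 × 359 = 718
  C-H: 12 × 418 = 5016
  C=C: 2 × 607 = 1214
  O=O: 9 × 505 = 4545
  Σ(broken) = 11493 kJ
Bonds formed (products):
  C=O: 12 × 770 = 9240
  O-H: 12 × 472 = 5664
  Σ(formed) = 14904 kJ
ΔH = Σ(broken) − Σ(formed) = 11493 − 14904 = −3411 kJ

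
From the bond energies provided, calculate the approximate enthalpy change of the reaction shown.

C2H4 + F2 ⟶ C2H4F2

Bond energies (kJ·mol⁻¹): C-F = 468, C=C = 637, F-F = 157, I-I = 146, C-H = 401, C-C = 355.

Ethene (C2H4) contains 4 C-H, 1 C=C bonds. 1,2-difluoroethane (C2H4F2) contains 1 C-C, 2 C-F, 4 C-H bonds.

ΔH ≈ −497 kJ

Bonds broken (reactants):
  C-H: 4 × 401 = 1604
  C=C: 1 × 637 = 637
  F-F: 1 × 157 = 157
  Σ(broken) = 2398 kJ
Bonds formed (products):
  C-C: 1 × 355 = 355
  C-F: 2 × 468 = 936
  C-H: 4 × 401 = 1604
  Σ(formed) = 2895 kJ
ΔH = Σ(broken) − Σ(formed) = 2398 − 2895 = −497 kJ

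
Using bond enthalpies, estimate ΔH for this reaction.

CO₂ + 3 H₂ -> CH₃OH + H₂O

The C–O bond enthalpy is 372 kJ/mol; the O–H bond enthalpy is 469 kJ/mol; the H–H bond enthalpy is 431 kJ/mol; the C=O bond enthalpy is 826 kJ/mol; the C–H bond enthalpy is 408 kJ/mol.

Bonds broken (reactants):
  C=O: 2 × 826 = 1652
  H–H: 3 × 431 = 1293
  Σ(broken) = 2945 kJ
Bonds formed (products):
  C–H: 3 × 408 = 1224
  C–O: 1 × 372 = 372
  O–H: 3 × 469 = 1407
  Σ(formed) = 3003 kJ
ΔH = Σ(broken) − Σ(formed) = 2945 − 3003 = −58 kJ

ΔH ≈ −58 kJ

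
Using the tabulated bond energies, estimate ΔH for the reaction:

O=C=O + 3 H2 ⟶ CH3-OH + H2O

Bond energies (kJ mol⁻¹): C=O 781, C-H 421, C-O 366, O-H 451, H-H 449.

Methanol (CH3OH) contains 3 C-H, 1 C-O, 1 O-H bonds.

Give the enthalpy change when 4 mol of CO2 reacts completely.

Bonds broken (reactants):
  C=O: 2 × 781 = 1562
  H-H: 3 × 449 = 1347
  Σ(broken) = 2909 kJ
Bonds formed (products):
  C-H: 3 × 421 = 1263
  C-O: 1 × 366 = 366
  O-H: 3 × 451 = 1353
  Σ(formed) = 2982 kJ
ΔH = Σ(broken) − Σ(formed) = 2909 − 2982 = −73 kJ
For 4× the reaction as written: 4 × (−73) = −292 kJ

ΔH = −292 kJ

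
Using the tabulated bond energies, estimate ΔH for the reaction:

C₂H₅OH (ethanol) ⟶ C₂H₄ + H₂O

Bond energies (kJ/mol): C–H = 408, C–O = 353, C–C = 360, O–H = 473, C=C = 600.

ΔH ≈ +48 kJ

Bonds broken (reactants):
  C–C: 1 × 360 = 360
  C–H: 5 × 408 = 2040
  C–O: 1 × 353 = 353
  O–H: 1 × 473 = 473
  Σ(broken) = 3226 kJ
Bonds formed (products):
  C–H: 4 × 408 = 1632
  C=C: 1 × 600 = 600
  O–H: 2 × 473 = 946
  Σ(formed) = 3178 kJ
ΔH = Σ(broken) − Σ(formed) = 3226 − 3178 = +48 kJ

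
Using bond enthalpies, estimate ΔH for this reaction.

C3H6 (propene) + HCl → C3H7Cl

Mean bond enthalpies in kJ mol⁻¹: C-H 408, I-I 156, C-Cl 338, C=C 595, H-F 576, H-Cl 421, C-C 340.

Bonds broken (reactants):
  C-C: 1 × 340 = 340
  C-H: 6 × 408 = 2448
  C=C: 1 × 595 = 595
  H-Cl: 1 × 421 = 421
  Σ(broken) = 3804 kJ
Bonds formed (products):
  C-C: 2 × 340 = 680
  C-Cl: 1 × 338 = 338
  C-H: 7 × 408 = 2856
  Σ(formed) = 3874 kJ
ΔH = Σ(broken) − Σ(formed) = 3804 − 3874 = −70 kJ

ΔH ≈ −70 kJ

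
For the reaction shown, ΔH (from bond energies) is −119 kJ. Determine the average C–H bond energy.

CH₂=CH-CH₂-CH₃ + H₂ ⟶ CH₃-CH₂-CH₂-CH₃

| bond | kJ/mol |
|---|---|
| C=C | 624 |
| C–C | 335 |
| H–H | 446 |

Let D be the C–H bond energy.
Σ(broken) = 2×335 + 8×D + 1×624 + 1×446 = 1740 + 8D
Σ(formed) = 3×335 + 10×D = 1005 + 10D
ΔH = Σ(broken) − Σ(formed) = (1740 + 8D) − (1005 + 10D) = +735 − 2D
Setting this equal to −119 kJ gives 2D = 854, so D = 427 kJ/mol.

D(C–H) ≈ 427 kJ/mol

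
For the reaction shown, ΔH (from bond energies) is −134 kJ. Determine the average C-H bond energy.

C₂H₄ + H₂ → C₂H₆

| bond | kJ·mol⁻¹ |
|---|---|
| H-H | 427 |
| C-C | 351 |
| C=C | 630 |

D(C-H) ≈ 420 kJ/mol

Let D be the C-H bond energy.
Σ(broken) = 4×D + 1×630 + 1×427 = 1057 + 4D
Σ(formed) = 1×351 + 6×D = 351 + 6D
ΔH = Σ(broken) − Σ(formed) = (1057 + 4D) − (351 + 6D) = +706 − 2D
Setting this equal to −134 kJ gives 2D = 840, so D = 420 kJ/mol.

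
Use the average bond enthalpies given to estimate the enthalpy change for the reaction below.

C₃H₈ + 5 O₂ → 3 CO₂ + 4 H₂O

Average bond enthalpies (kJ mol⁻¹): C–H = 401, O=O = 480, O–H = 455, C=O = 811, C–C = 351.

ΔH ≈ −2196 kJ

Bonds broken (reactants):
  C–C: 2 × 351 = 702
  C–H: 8 × 401 = 3208
  O=O: 5 × 480 = 2400
  Σ(broken) = 6310 kJ
Bonds formed (products):
  C=O: 6 × 811 = 4866
  O–H: 8 × 455 = 3640
  Σ(formed) = 8506 kJ
ΔH = Σ(broken) − Σ(formed) = 6310 − 8506 = −2196 kJ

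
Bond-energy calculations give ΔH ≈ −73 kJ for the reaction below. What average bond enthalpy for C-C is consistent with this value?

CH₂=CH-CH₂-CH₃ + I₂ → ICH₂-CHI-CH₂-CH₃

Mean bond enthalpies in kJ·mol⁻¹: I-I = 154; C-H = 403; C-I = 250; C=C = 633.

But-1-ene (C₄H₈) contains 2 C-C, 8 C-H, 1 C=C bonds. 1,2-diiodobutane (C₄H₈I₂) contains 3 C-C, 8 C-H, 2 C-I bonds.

Let D be the C-C bond energy.
Σ(broken) = 2×D + 8×403 + 1×633 + 1×154 = 4011 + 2D
Σ(formed) = 3×D + 8×403 + 2×250 = 3724 + 3D
ΔH = Σ(broken) − Σ(formed) = (4011 + 2D) − (3724 + 3D) = +287 − D
Setting this equal to −73 kJ gives D = 360 kJ/mol.

D(C-C) ≈ 360 kJ/mol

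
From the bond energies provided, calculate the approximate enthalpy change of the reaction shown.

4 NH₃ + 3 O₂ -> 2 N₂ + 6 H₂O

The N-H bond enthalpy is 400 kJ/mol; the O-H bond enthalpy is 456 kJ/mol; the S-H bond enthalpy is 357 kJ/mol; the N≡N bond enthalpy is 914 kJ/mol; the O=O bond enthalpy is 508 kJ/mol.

ΔH ≈ −976 kJ

Bonds broken (reactants):
  N-H: 12 × 400 = 4800
  O=O: 3 × 508 = 1524
  Σ(broken) = 6324 kJ
Bonds formed (products):
  N≡N: 2 × 914 = 1828
  O-H: 12 × 456 = 5472
  Σ(formed) = 7300 kJ
ΔH = Σ(broken) − Σ(formed) = 6324 − 7300 = −976 kJ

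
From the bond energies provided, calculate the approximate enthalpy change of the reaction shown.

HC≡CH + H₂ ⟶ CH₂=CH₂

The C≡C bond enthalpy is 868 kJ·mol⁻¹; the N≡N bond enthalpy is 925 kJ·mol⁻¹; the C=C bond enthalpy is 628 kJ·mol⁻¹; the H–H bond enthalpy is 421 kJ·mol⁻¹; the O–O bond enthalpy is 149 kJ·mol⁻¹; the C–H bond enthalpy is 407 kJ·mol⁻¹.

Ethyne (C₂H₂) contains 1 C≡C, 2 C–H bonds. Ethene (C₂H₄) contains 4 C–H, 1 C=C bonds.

Bonds broken (reactants):
  C≡C: 1 × 868 = 868
  C–H: 2 × 407 = 814
  H–H: 1 × 421 = 421
  Σ(broken) = 2103 kJ
Bonds formed (products):
  C–H: 4 × 407 = 1628
  C=C: 1 × 628 = 628
  Σ(formed) = 2256 kJ
ΔH = Σ(broken) − Σ(formed) = 2103 − 2256 = −153 kJ

ΔH ≈ −153 kJ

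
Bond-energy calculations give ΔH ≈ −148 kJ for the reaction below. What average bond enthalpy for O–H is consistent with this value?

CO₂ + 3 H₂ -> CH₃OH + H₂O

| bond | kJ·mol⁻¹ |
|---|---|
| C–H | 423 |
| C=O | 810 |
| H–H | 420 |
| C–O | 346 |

Let D be the O–H bond energy.
Σ(broken) = 2×810 + 3×420 = 2880
Σ(formed) = 3×423 + 1×346 + 3×D = 1615 + 3D
ΔH = Σ(broken) − Σ(formed) = (2880) − (1615 + 3D) = +1265 − 3D
Setting this equal to −148 kJ gives 3D = 1413, so D = 471 kJ/mol.

D(O–H) ≈ 471 kJ/mol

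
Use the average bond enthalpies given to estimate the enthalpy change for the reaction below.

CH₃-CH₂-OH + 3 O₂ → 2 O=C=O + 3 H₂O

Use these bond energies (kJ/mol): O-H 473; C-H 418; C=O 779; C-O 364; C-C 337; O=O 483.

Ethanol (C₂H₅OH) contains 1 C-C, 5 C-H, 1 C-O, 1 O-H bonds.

Bonds broken (reactants):
  C-C: 1 × 337 = 337
  C-H: 5 × 418 = 2090
  C-O: 1 × 364 = 364
  O-H: 1 × 473 = 473
  O=O: 3 × 483 = 1449
  Σ(broken) = 4713 kJ
Bonds formed (products):
  C=O: 4 × 779 = 3116
  O-H: 6 × 473 = 2838
  Σ(formed) = 5954 kJ
ΔH = Σ(broken) − Σ(formed) = 4713 − 5954 = −1241 kJ

ΔH ≈ −1241 kJ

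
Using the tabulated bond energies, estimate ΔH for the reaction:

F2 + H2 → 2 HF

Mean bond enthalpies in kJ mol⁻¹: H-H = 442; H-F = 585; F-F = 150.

Bonds broken (reactants):
  F-F: 1 × 150 = 150
  H-H: 1 × 442 = 442
  Σ(broken) = 592 kJ
Bonds formed (products):
  H-F: 2 × 585 = 1170
  Σ(formed) = 1170 kJ
ΔH = Σ(broken) − Σ(formed) = 592 − 1170 = −578 kJ

ΔH ≈ −578 kJ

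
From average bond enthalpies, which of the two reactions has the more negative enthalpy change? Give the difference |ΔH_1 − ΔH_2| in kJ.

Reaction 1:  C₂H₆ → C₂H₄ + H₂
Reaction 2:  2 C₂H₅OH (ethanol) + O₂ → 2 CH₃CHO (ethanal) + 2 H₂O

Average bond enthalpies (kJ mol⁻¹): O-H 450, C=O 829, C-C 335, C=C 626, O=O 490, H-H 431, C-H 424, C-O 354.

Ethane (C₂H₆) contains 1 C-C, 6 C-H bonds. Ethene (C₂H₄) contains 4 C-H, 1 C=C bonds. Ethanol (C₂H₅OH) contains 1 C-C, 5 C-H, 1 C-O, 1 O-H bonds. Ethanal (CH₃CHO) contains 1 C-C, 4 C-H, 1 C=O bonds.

Reaction 2, by 638 kJ

Reaction 1:
  Bonds broken (reactants):
    C-C: 1 × 335 = 335
    C-H: 6 × 424 = 2544
    Σ(broken) = 2879 kJ
  Bonds formed (products):
    C-H: 4 × 424 = 1696
    C=C: 1 × 626 = 626
    H-H: 1 × 431 = 431
    Σ(formed) = 2753 kJ
  ΔH_1 = 2879 − 2753 = +126 kJ
Reaction 2:
  Bonds broken (reactants):
    C-C: 2 × 335 = 670
    C-H: 10 × 424 = 4240
    C-O: 2 × 354 = 708
    O-H: 2 × 450 = 900
    O=O: 1 × 490 = 490
    Σ(broken) = 7008 kJ
  Bonds formed (products):
    C-C: 2 × 335 = 670
    C-H: 8 × 424 = 3392
    C=O: 2 × 829 = 1658
    O-H: 4 × 450 = 1800
    Σ(formed) = 7520 kJ
  ΔH_2 = 7008 − 7520 = −512 kJ
ΔH_1 − ΔH_2 = +638 kJ, so reaction 2 has the more negative ΔH; |ΔH_1 − ΔH_2| = 638 kJ.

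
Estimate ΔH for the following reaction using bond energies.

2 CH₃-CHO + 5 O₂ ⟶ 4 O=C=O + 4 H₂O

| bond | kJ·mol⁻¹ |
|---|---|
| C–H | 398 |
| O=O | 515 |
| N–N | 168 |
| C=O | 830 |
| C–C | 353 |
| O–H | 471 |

ΔH ≈ −2283 kJ

Bonds broken (reactants):
  C–C: 2 × 353 = 706
  C–H: 8 × 398 = 3184
  C=O: 2 × 830 = 1660
  O=O: 5 × 515 = 2575
  Σ(broken) = 8125 kJ
Bonds formed (products):
  C=O: 8 × 830 = 6640
  O–H: 8 × 471 = 3768
  Σ(formed) = 10408 kJ
ΔH = Σ(broken) − Σ(formed) = 8125 − 10408 = −2283 kJ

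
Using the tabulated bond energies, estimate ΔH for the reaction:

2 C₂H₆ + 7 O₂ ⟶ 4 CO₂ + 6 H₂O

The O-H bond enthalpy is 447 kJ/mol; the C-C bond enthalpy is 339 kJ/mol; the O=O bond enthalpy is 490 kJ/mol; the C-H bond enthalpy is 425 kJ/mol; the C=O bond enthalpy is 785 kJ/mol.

ΔH ≈ −2436 kJ

Bonds broken (reactants):
  C-C: 2 × 339 = 678
  C-H: 12 × 425 = 5100
  O=O: 7 × 490 = 3430
  Σ(broken) = 9208 kJ
Bonds formed (products):
  C=O: 8 × 785 = 6280
  O-H: 12 × 447 = 5364
  Σ(formed) = 11644 kJ
ΔH = Σ(broken) − Σ(formed) = 9208 − 11644 = −2436 kJ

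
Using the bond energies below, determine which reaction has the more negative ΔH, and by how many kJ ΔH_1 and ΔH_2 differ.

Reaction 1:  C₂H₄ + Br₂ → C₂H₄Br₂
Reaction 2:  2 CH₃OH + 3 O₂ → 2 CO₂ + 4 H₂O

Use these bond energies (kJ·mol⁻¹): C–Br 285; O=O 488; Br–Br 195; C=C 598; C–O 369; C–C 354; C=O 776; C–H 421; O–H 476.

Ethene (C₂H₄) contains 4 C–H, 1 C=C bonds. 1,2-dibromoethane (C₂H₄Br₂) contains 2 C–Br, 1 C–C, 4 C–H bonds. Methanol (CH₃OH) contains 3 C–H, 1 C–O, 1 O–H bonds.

Reaction 1:
  Bonds broken (reactants):
    Br–Br: 1 × 195 = 195
    C–H: 4 × 421 = 1684
    C=C: 1 × 598 = 598
    Σ(broken) = 2477 kJ
  Bonds formed (products):
    C–Br: 2 × 285 = 570
    C–C: 1 × 354 = 354
    C–H: 4 × 421 = 1684
    Σ(formed) = 2608 kJ
  ΔH_1 = 2477 − 2608 = −131 kJ
Reaction 2:
  Bonds broken (reactants):
    C–H: 6 × 421 = 2526
    C–O: 2 × 369 = 738
    O–H: 2 × 476 = 952
    O=O: 3 × 488 = 1464
    Σ(broken) = 5680 kJ
  Bonds formed (products):
    C=O: 4 × 776 = 3104
    O–H: 8 × 476 = 3808
    Σ(formed) = 6912 kJ
  ΔH_2 = 5680 − 6912 = −1232 kJ
ΔH_1 − ΔH_2 = +1101 kJ, so reaction 2 has the more negative ΔH; |ΔH_1 − ΔH_2| = 1101 kJ.

Reaction 2, by 1101 kJ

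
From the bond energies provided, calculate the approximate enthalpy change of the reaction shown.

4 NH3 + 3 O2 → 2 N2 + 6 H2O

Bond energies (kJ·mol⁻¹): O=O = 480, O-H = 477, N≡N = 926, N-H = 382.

ΔH ≈ −1552 kJ

Bonds broken (reactants):
  N-H: 12 × 382 = 4584
  O=O: 3 × 480 = 1440
  Σ(broken) = 6024 kJ
Bonds formed (products):
  N≡N: 2 × 926 = 1852
  O-H: 12 × 477 = 5724
  Σ(formed) = 7576 kJ
ΔH = Σ(broken) − Σ(formed) = 6024 − 7576 = −1552 kJ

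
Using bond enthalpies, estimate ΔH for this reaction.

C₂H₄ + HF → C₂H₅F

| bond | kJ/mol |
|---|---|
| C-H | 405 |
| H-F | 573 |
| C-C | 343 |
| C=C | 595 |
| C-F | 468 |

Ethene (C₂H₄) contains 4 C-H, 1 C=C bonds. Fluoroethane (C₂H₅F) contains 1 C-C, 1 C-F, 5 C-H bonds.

ΔH ≈ −48 kJ

Bonds broken (reactants):
  C-H: 4 × 405 = 1620
  C=C: 1 × 595 = 595
  H-F: 1 × 573 = 573
  Σ(broken) = 2788 kJ
Bonds formed (products):
  C-C: 1 × 343 = 343
  C-F: 1 × 468 = 468
  C-H: 5 × 405 = 2025
  Σ(formed) = 2836 kJ
ΔH = Σ(broken) − Σ(formed) = 2788 − 2836 = −48 kJ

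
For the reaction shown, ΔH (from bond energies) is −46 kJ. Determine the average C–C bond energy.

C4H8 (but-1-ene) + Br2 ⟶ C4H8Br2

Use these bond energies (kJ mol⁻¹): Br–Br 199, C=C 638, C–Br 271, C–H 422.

Let D be the C–C bond energy.
Σ(broken) = 1×199 + 2×D + 8×422 + 1×638 = 4213 + 2D
Σ(formed) = 2×271 + 3×D + 8×422 = 3918 + 3D
ΔH = Σ(broken) − Σ(formed) = (4213 + 2D) − (3918 + 3D) = +295 − D
Setting this equal to −46 kJ gives D = 341 kJ/mol.

D(C–C) ≈ 341 kJ/mol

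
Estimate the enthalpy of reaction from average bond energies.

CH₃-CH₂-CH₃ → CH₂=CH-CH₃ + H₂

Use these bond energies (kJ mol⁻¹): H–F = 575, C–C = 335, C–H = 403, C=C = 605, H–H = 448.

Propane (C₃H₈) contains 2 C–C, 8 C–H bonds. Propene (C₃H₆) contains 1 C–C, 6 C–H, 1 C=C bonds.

Bonds broken (reactants):
  C–C: 2 × 335 = 670
  C–H: 8 × 403 = 3224
  Σ(broken) = 3894 kJ
Bonds formed (products):
  C–C: 1 × 335 = 335
  C–H: 6 × 403 = 2418
  C=C: 1 × 605 = 605
  H–H: 1 × 448 = 448
  Σ(formed) = 3806 kJ
ΔH = Σ(broken) − Σ(formed) = 3894 − 3806 = +88 kJ

ΔH ≈ +88 kJ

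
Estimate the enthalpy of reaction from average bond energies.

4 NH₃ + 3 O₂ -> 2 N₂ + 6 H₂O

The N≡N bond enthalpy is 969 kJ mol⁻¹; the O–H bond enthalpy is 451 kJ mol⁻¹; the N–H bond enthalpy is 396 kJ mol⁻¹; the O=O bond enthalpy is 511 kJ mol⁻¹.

ΔH ≈ −1065 kJ

Bonds broken (reactants):
  N–H: 12 × 396 = 4752
  O=O: 3 × 511 = 1533
  Σ(broken) = 6285 kJ
Bonds formed (products):
  N≡N: 2 × 969 = 1938
  O–H: 12 × 451 = 5412
  Σ(formed) = 7350 kJ
ΔH = Σ(broken) − Σ(formed) = 6285 − 7350 = −1065 kJ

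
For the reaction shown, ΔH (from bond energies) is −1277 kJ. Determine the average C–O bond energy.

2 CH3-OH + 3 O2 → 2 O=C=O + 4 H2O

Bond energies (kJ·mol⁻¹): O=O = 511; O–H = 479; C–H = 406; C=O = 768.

D(C–O) ≈ 350 kJ/mol

Let D be the C–O bond energy.
Σ(broken) = 6×406 + 2×D + 2×479 + 3×511 = 4927 + 2D
Σ(formed) = 4×768 + 8×479 = 6904
ΔH = Σ(broken) − Σ(formed) = (4927 + 2D) − (6904) = −1977 + 2D
Setting this equal to −1277 kJ gives 2D = 700, so D = 350 kJ/mol.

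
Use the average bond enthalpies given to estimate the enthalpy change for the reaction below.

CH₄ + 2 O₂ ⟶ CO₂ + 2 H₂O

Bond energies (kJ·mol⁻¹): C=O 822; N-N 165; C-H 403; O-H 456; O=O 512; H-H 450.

Bonds broken (reactants):
  C-H: 4 × 403 = 1612
  O=O: 2 × 512 = 1024
  Σ(broken) = 2636 kJ
Bonds formed (products):
  C=O: 2 × 822 = 1644
  O-H: 4 × 456 = 1824
  Σ(formed) = 3468 kJ
ΔH = Σ(broken) − Σ(formed) = 2636 − 3468 = −832 kJ

ΔH ≈ −832 kJ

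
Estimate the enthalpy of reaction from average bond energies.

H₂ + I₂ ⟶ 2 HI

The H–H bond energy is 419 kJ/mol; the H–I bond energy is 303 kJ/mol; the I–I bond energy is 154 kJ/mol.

Bonds broken (reactants):
  H–H: 1 × 419 = 419
  I–I: 1 × 154 = 154
  Σ(broken) = 573 kJ
Bonds formed (products):
  H–I: 2 × 303 = 606
  Σ(formed) = 606 kJ
ΔH = Σ(broken) − Σ(formed) = 573 − 606 = −33 kJ

ΔH ≈ −33 kJ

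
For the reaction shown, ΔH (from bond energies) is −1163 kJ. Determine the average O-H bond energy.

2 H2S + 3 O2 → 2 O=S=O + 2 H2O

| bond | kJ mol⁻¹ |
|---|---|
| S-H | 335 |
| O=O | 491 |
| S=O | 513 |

D(O-H) ≈ 481 kJ/mol

Let D be the O-H bond energy.
Σ(broken) = 3×491 + 4×335 = 2813
Σ(formed) = 4×D + 4×513 = 2052 + 4D
ΔH = Σ(broken) − Σ(formed) = (2813) − (2052 + 4D) = +761 − 4D
Setting this equal to −1163 kJ gives 4D = 1924, so D = 481 kJ/mol.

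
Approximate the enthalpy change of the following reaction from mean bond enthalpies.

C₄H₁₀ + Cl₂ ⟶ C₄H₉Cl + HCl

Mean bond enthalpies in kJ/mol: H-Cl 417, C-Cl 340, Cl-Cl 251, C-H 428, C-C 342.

Bonds broken (reactants):
  C-C: 3 × 342 = 1026
  C-H: 10 × 428 = 4280
  Cl-Cl: 1 × 251 = 251
  Σ(broken) = 5557 kJ
Bonds formed (products):
  C-C: 3 × 342 = 1026
  C-Cl: 1 × 340 = 340
  C-H: 9 × 428 = 3852
  H-Cl: 1 × 417 = 417
  Σ(formed) = 5635 kJ
ΔH = Σ(broken) − Σ(formed) = 5557 − 5635 = −78 kJ

ΔH ≈ −78 kJ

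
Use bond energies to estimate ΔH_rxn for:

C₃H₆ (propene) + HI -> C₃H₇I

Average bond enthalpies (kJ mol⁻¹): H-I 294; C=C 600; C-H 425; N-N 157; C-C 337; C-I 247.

Bonds broken (reactants):
  C-C: 1 × 337 = 337
  C-H: 6 × 425 = 2550
  C=C: 1 × 600 = 600
  H-I: 1 × 294 = 294
  Σ(broken) = 3781 kJ
Bonds formed (products):
  C-C: 2 × 337 = 674
  C-H: 7 × 425 = 2975
  C-I: 1 × 247 = 247
  Σ(formed) = 3896 kJ
ΔH = Σ(broken) − Σ(formed) = 3781 − 3896 = −115 kJ

ΔH ≈ −115 kJ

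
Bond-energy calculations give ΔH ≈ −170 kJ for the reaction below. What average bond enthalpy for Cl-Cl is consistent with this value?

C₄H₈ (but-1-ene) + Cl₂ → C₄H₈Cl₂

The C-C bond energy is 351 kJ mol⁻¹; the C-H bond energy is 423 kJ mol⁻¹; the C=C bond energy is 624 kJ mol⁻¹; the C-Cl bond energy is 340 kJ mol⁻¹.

D(Cl-Cl) ≈ 237 kJ/mol

Let D be the Cl-Cl bond energy.
Σ(broken) = 2×351 + 8×423 + 1×624 + 1×D = 4710 + D
Σ(formed) = 3×351 + 2×340 + 8×423 = 5117
ΔH = Σ(broken) − Σ(formed) = (4710 + D) − (5117) = −407 + D
Setting this equal to −170 kJ gives D = 237 kJ/mol.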